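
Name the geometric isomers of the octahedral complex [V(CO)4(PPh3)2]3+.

In an octahedral complex each vertex has one trans partner and four cis neighbours.
There are 2 geometric isomers: PPh3 trans; PPh3 cis.

cis and trans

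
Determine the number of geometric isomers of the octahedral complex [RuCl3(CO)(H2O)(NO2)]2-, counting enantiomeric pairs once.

4

An octahedron has six vertices in three trans pairs; every non-trans pair is cis.
Working through the distinct placements yields 4 geometric isomers: Cl mer (3 arrangements); Cl fac (chiral).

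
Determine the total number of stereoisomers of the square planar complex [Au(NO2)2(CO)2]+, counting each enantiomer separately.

2

Systematic placement gives 2 geometric isomers: NO2 cis; NO2 trans.
Each arrangement has an internal mirror plane or centre of symmetry, so none is chiral.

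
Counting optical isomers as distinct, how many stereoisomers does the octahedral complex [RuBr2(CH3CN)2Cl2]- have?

6

An octahedron has six vertices in three trans pairs; every non-trans pair is cis.
The distinct arrangements are (5 in all): Br trans, CH3CN trans, Cl trans; Br trans, CH3CN cis, Cl cis; Br cis, CH3CN cis, Cl trans; Br cis, CH3CN cis, Cl cis (chiral); Br cis, CH3CN trans, Cl cis.
One of these lacks any improper symmetry element and so occurs as an enantiomeric pair, giving 5 + 1 = 6 stereoisomers in total.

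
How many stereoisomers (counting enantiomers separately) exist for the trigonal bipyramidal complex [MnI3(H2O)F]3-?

There are 4 geometric isomers: H2O axial, F axial; H2O equatorial, F axial; H2O axial, F equatorial; H2O equatorial, F equatorial.
Each arrangement has an internal mirror plane or centre of symmetry, so none is chiral.

4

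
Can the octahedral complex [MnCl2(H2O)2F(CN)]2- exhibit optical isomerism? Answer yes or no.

yes

In an octahedral complex each vertex has one trans partner and four cis neighbours.
Working through the distinct placements yields 6 geometric isomers: Cl cis, H2O trans; Cl cis, H2O cis (3 arrangements, 2 chiral); Cl trans, H2O trans; Cl trans, H2O cis.
Of these, 2 lack any improper symmetry element and so occur as enantiomeric pairs, giving 6 + 2 = 8 stereoisomers in total.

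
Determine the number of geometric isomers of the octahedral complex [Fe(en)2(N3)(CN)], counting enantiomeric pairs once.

Each en is bidentate and must span two cis positions.
Working through the distinct placements yields 2 geometric isomers: N3 and CN mutually trans; N3 and CN mutually cis (chiral).

2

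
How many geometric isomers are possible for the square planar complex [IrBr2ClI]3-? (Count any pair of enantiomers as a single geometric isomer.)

2

In a square planar complex each vertex has one trans partner and two cis neighbours.
The distinct arrangements are (2 in all): Br cis; Br trans.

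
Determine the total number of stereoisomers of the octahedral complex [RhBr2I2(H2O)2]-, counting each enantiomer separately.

6

There are 5 geometric isomers: Br trans, I trans, H2O trans; Br trans, I cis, H2O cis; Br cis, I trans, H2O cis; Br cis, I cis, H2O cis (chiral); Br cis, I cis, H2O trans.
One of these lacks any improper symmetry element and so occurs as an enantiomeric pair, giving 5 + 1 = 6 stereoisomers in total.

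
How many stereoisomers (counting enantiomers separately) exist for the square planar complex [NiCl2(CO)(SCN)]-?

2

In a square planar complex each vertex has one trans partner and two cis neighbours.
There are 2 geometric isomers: Cl cis; Cl trans.
Each arrangement has an internal mirror plane or centre of symmetry, so none is chiral.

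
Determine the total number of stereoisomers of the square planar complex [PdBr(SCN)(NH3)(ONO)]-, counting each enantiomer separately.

In a square planar complex each vertex has one trans partner and two cis neighbours.
Systematic placement gives 3 geometric isomers: (Br/ONO trans, NH3/SCN trans); (Br/SCN trans, NH3/ONO trans); (Br/NH3 trans, ONO/SCN trans).
Each arrangement has an internal mirror plane or centre of symmetry, so none is chiral.

3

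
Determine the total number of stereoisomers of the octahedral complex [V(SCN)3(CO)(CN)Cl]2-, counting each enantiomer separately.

5

In an octahedral complex each vertex has one trans partner and four cis neighbours.
Systematic placement gives 4 geometric isomers: SCN mer (3 arrangements); SCN fac (chiral).
One of these lacks any improper symmetry element and so occurs as an enantiomeric pair, giving 4 + 1 = 5 stereoisomers in total.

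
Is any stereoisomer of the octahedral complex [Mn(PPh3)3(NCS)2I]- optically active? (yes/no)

In an octahedral complex each vertex has one trans partner and four cis neighbours.
Systematic placement gives 3 geometric isomers: PPh3 mer, NCS cis; PPh3 mer, NCS trans; PPh3 fac, NCS cis.
Each arrangement has an internal mirror plane or centre of symmetry, so none is chiral.

no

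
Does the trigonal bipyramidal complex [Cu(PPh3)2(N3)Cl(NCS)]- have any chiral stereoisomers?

Exhaustive case analysis gives 7 geometric isomers.
Of these, 3 lack any improper symmetry element and so occur as enantiomeric pairs, giving 7 + 3 = 10 stereoisomers in total.

yes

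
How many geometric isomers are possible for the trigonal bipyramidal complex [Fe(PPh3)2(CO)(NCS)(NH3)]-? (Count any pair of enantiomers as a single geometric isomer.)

A trigonal bipyramid has two axial and three equatorial sites, which are chemically inequivalent.
Placing the ligands in turn and identifying arrangements related by rotation or reflection leaves 7 distinct geometric isomers.

7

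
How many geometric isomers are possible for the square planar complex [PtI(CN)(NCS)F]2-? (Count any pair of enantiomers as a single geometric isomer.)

A square has two trans pairs of vertices; adjacent vertices are cis.
Working through the distinct placements yields 3 geometric isomers: (CN/I trans, F/NCS trans); (CN/NCS trans, F/I trans); (CN/F trans, I/NCS trans).

3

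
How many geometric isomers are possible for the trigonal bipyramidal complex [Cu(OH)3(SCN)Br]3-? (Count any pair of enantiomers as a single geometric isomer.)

The distinct arrangements are (4 in all): SCN equatorial, Br axial; SCN axial, Br axial; SCN equatorial, Br equatorial; SCN axial, Br equatorial.

4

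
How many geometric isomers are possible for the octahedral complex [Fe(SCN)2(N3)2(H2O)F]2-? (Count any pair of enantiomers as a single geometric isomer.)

Systematic placement gives 6 geometric isomers: SCN trans, N3 trans; SCN cis, N3 cis (3 arrangements, 2 chiral); SCN trans, N3 cis; SCN cis, N3 trans.

6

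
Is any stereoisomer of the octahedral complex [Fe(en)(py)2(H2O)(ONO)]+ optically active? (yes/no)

An octahedron has six vertices in three trans pairs; every non-trans pair is cis.
Each en is bidentate and must span two cis positions.
The distinct arrangements are (4 in all): py cis (3 arrangements, 2 chiral); py trans.
Of these, 2 lack any improper symmetry element and so occur as enantiomeric pairs, giving 4 + 2 = 6 stereoisomers in total.

yes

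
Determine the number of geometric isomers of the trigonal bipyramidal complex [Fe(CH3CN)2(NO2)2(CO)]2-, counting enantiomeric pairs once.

5

A trigonal bipyramid has two axial and three equatorial sites, which are chemically inequivalent.
Exhaustive case analysis gives 5 geometric isomers.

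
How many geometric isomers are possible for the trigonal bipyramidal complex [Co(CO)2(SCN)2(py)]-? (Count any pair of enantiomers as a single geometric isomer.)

5

In a trigonal bipyramid the two axial positions differ from the three equatorial ones.
Exhaustive case analysis gives 5 geometric isomers.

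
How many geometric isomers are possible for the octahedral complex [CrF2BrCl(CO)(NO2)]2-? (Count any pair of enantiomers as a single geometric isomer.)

9

In an octahedral complex each vertex has one trans partner and four cis neighbours.
Systematic enumeration (placing each ligand type in turn and discarding arrangements equivalent by rotation or reflection) gives 9 geometric isomers.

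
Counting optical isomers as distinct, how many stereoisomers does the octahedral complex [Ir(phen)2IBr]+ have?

An octahedron has six vertices in three trans pairs; every non-trans pair is cis.
Each phen is bidentate and must span two cis positions.
The distinct arrangements are (2 in all): I and Br mutually trans; I and Br mutually cis (chiral).
One of these lacks any improper symmetry element and so occurs as an enantiomeric pair, giving 2 + 1 = 3 stereoisomers in total.

3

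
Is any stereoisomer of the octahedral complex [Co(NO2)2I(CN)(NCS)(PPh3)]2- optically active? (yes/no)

The six octahedral sites form three mutually perpendicular trans pairs.
Placing the ligands in turn and identifying arrangements related by rotation or reflection leaves 9 distinct geometric isomers.
Of these, 6 lack any improper symmetry element and so occur as enantiomeric pairs, giving 9 + 6 = 15 stereoisomers in total.

yes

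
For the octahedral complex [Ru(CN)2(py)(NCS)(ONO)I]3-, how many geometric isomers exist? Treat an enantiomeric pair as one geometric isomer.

The six octahedral sites form three mutually perpendicular trans pairs.
Exhaustive case analysis gives 9 geometric isomers.

9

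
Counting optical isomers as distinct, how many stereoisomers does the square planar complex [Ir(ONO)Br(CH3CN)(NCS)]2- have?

3

In a square planar complex each vertex has one trans partner and two cis neighbours.
Systematic placement gives 3 geometric isomers: (Br/NCS trans, CH3CN/ONO trans); (Br/ONO trans, CH3CN/NCS trans); (Br/CH3CN trans, NCS/ONO trans).
Each arrangement has an internal mirror plane or centre of symmetry, so none is chiral.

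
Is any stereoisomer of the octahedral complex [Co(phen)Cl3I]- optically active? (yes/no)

An octahedron has six vertices in three trans pairs; every non-trans pair is cis.
Each phen is bidentate and must span two cis positions.
There are 2 geometric isomers: Cl mer; Cl fac.
Each arrangement has an internal mirror plane or centre of symmetry, so none is chiral.

no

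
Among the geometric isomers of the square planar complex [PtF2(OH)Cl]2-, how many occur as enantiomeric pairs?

A square has two trans pairs of vertices; adjacent vertices are cis.
There are 2 geometric isomers: F cis; F trans.
Each arrangement has an internal mirror plane or centre of symmetry, so none is chiral.

0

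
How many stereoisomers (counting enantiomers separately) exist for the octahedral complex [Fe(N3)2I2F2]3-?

Working through the distinct placements yields 5 geometric isomers: N3 trans, I trans, F trans; N3 cis, I cis, F trans; N3 trans, I cis, F cis; N3 cis, I cis, F cis (chiral); N3 cis, I trans, F cis.
One of these lacks any improper symmetry element and so occurs as an enantiomeric pair, giving 5 + 1 = 6 stereoisomers in total.

6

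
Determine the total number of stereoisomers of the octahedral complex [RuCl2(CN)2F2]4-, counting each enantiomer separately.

6

The six octahedral sites form three mutually perpendicular trans pairs.
Working through the distinct placements yields 5 geometric isomers: Cl trans, CN trans, F trans; Cl cis, CN trans, F cis; Cl cis, CN cis, F trans; Cl cis, CN cis, F cis (chiral); Cl trans, CN cis, F cis.
One of these lacks any improper symmetry element and so occurs as an enantiomeric pair, giving 5 + 1 = 6 stereoisomers in total.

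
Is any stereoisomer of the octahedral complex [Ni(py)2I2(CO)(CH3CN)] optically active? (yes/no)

yes

Systematic placement gives 6 geometric isomers: py trans, I trans; py cis, I cis (3 arrangements, 2 chiral); py trans, I cis; py cis, I trans.
Of these, 2 lack any improper symmetry element and so occur as enantiomeric pairs, giving 6 + 2 = 8 stereoisomers in total.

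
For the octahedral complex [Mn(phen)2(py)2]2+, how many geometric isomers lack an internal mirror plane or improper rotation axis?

1

The six octahedral sites form three mutually perpendicular trans pairs.
Each phen is bidentate and must span two cis positions.
Systematic placement gives 2 geometric isomers: py trans; py cis (chiral).
One of these lacks any improper symmetry element and so occurs as an enantiomeric pair, giving 2 + 1 = 3 stereoisomers in total.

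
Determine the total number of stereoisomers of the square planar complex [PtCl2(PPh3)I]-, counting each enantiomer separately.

There are 2 geometric isomers: Cl cis; Cl trans.
Each arrangement has an internal mirror plane or centre of symmetry, so none is chiral.

2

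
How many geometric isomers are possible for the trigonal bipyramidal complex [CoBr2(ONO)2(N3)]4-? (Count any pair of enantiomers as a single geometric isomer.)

A trigonal bipyramid has two axial and three equatorial sites, which are chemically inequivalent.
Exhaustive case analysis gives 5 geometric isomers.

5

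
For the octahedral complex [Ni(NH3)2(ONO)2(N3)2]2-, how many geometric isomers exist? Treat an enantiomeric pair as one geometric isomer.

In an octahedral complex each vertex has one trans partner and four cis neighbours.
The distinct arrangements are (5 in all): NH3 trans, ONO trans, N3 trans; NH3 cis, ONO cis, N3 trans; NH3 cis, ONO trans, N3 cis; NH3 cis, ONO cis, N3 cis (chiral); NH3 trans, ONO cis, N3 cis.

5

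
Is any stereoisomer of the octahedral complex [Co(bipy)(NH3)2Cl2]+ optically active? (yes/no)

yes

An octahedron has six vertices in three trans pairs; every non-trans pair is cis.
Each bipy is bidentate and must span two cis positions.
Working through the distinct placements yields 3 geometric isomers: NH3 cis, Cl trans; NH3 cis, Cl cis (chiral); NH3 trans, Cl cis.
One of these lacks any improper symmetry element and so occurs as an enantiomeric pair, giving 3 + 1 = 4 stereoisomers in total.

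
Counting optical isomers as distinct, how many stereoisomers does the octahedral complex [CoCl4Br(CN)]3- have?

An octahedron has six vertices in three trans pairs; every non-trans pair is cis.
There are 2 geometric isomers: Br and CN mutually trans; Br and CN mutually cis.
Each arrangement has an internal mirror plane or centre of symmetry, so none is chiral.

2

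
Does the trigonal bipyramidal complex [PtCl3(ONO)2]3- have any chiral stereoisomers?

no

A trigonal bipyramid has two axial and three equatorial sites, which are chemically inequivalent.
Working through the distinct placements yields 3 geometric isomers: ONO both equatorial; ONO one axial, one equatorial; ONO both axial.
Each arrangement has an internal mirror plane or centre of symmetry, so none is chiral.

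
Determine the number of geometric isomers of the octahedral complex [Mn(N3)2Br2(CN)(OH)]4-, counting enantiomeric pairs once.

6

The six octahedral sites form three mutually perpendicular trans pairs.
Systematic placement gives 6 geometric isomers: N3 cis, Br trans; N3 trans, Br trans; N3 cis, Br cis (3 arrangements, 2 chiral); N3 trans, Br cis.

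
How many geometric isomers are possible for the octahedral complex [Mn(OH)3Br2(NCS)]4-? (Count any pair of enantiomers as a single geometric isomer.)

3

The six octahedral sites form three mutually perpendicular trans pairs.
The distinct arrangements are (3 in all): OH mer, Br trans; OH mer, Br cis; OH fac, Br cis.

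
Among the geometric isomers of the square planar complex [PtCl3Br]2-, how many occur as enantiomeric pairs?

0

A square has two trans pairs of vertices; adjacent vertices are cis.
Only one geometric arrangement is possible.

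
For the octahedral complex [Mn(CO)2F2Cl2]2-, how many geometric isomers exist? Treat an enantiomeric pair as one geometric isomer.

5

The six octahedral sites form three mutually perpendicular trans pairs.
There are 5 geometric isomers: CO trans, F trans, Cl trans; CO trans, F cis, Cl cis; CO cis, F trans, Cl cis; CO cis, F cis, Cl cis (chiral); CO cis, F cis, Cl trans.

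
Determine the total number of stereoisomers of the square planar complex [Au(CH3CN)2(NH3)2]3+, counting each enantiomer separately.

2

A square has two trans pairs of vertices; adjacent vertices are cis.
The distinct arrangements are (2 in all): CH3CN cis; CH3CN trans.
Each arrangement has an internal mirror plane or centre of symmetry, so none is chiral.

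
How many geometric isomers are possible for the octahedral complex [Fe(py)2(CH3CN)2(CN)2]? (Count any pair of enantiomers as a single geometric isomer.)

An octahedron has six vertices in three trans pairs; every non-trans pair is cis.
The distinct arrangements are (5 in all): py trans, CH3CN trans, CN trans; py cis, CH3CN trans, CN cis; py trans, CH3CN cis, CN cis; py cis, CH3CN cis, CN cis (chiral); py cis, CH3CN cis, CN trans.

5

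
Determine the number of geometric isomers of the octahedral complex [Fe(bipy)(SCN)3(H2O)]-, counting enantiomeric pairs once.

In an octahedral complex each vertex has one trans partner and four cis neighbours.
Each bipy is bidentate and must span two cis positions.
Systematic placement gives 2 geometric isomers: SCN fac; SCN mer.

2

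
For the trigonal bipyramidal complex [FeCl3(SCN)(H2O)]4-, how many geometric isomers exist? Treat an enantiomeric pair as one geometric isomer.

In a trigonal bipyramid the two axial positions differ from the three equatorial ones.
The distinct arrangements are (4 in all): SCN equatorial, H2O equatorial; SCN equatorial, H2O axial; SCN axial, H2O equatorial; SCN axial, H2O axial.

4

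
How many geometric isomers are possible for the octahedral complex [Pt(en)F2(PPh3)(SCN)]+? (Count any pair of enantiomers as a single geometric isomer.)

4

In an octahedral complex each vertex has one trans partner and four cis neighbours.
Each en is bidentate and must span two cis positions.
Working through the distinct placements yields 4 geometric isomers: F trans; F cis (3 arrangements, 2 chiral).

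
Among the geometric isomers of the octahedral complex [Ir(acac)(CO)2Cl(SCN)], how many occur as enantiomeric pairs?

The six octahedral sites form three mutually perpendicular trans pairs.
Each acac is bidentate and must span two cis positions.
Systematic placement gives 4 geometric isomers: CO trans; CO cis (3 arrangements, 2 chiral).
Of these, 2 lack any improper symmetry element and so occur as enantiomeric pairs, giving 4 + 2 = 6 stereoisomers in total.

2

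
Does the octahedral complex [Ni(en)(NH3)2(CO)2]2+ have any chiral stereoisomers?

yes

Each en is bidentate and must span two cis positions.
The distinct arrangements are (3 in all): NH3 cis, CO trans; NH3 cis, CO cis (chiral); NH3 trans, CO cis.
One of these lacks any improper symmetry element and so occurs as an enantiomeric pair, giving 3 + 1 = 4 stereoisomers in total.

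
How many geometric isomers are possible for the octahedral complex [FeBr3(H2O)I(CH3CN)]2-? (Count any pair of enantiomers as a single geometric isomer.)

In an octahedral complex each vertex has one trans partner and four cis neighbours.
The distinct arrangements are (4 in all): Br mer (3 arrangements); Br fac (chiral).

4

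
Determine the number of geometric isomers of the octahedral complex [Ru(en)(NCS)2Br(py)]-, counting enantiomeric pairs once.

4

An octahedron has six vertices in three trans pairs; every non-trans pair is cis.
Each en is bidentate and must span two cis positions.
The distinct arrangements are (4 in all): NCS cis (3 arrangements, 2 chiral); NCS trans.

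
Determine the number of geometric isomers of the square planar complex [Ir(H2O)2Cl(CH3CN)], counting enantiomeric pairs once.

2

A square has two trans pairs of vertices; adjacent vertices are cis.
Systematic placement gives 2 geometric isomers: H2O cis; H2O trans.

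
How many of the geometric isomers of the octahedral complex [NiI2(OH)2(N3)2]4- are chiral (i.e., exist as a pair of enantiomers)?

There are 5 geometric isomers: I trans, OH trans, N3 trans; I trans, OH cis, N3 cis; I cis, OH trans, N3 cis; I cis, OH cis, N3 cis (chiral); I cis, OH cis, N3 trans.
One of these lacks any improper symmetry element and so occurs as an enantiomeric pair, giving 5 + 1 = 6 stereoisomers in total.

1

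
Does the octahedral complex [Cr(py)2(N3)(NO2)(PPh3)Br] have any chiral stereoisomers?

Exhaustive case analysis gives 9 geometric isomers.
Of these, 6 lack any improper symmetry element and so occur as enantiomeric pairs, giving 9 + 6 = 15 stereoisomers in total.

yes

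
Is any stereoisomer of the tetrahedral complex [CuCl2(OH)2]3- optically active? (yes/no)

In a tetrahedral complex all four positions are equivalent and every pair of ligands is adjacent — there is no cis/trans distinction.
Only one geometric arrangement is possible.

no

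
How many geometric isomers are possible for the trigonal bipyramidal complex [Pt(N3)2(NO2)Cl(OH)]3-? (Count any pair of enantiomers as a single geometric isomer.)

Exhaustive case analysis gives 7 geometric isomers.

7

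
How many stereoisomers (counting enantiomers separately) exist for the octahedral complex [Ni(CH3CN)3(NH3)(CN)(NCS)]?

5

In an octahedral complex each vertex has one trans partner and four cis neighbours.
There are 4 geometric isomers: CH3CN mer (3 arrangements); CH3CN fac (chiral).
One of these lacks any improper symmetry element and so occurs as an enantiomeric pair, giving 4 + 1 = 5 stereoisomers in total.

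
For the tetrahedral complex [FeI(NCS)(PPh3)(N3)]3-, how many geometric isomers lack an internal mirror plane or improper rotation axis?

All four vertices of a tetrahedron are equivalent and mutually adjacent, so cis/trans isomerism cannot arise.
Only one geometric arrangement is possible; it has no improper symmetry element, so it exists as a pair of enantiomers (2 stereoisomers).

1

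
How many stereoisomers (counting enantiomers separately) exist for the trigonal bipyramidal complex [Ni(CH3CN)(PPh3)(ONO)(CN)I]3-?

20

In a trigonal bipyramid the two axial positions differ from the three equatorial ones.
Systematic enumeration (placing each ligand type in turn and discarding arrangements equivalent by rotation or reflection) gives 10 geometric isomers.
Of these, 10 lack any improper symmetry element and so occur as enantiomeric pairs, giving 10 + 10 = 20 stereoisomers in total.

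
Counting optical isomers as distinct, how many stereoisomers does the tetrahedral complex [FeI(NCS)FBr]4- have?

All four vertices of a tetrahedron are equivalent and mutually adjacent, so cis/trans isomerism cannot arise.
Only one geometric arrangement is possible; it has no improper symmetry element, so it exists as a pair of enantiomers (2 stereoisomers).

2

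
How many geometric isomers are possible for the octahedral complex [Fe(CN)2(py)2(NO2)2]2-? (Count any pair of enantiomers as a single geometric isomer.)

An octahedron has six vertices in three trans pairs; every non-trans pair is cis.
Systematic placement gives 5 geometric isomers: CN trans, py trans, NO2 trans; CN trans, py cis, NO2 cis; CN cis, py trans, NO2 cis; CN cis, py cis, NO2 cis (chiral); CN cis, py cis, NO2 trans.

5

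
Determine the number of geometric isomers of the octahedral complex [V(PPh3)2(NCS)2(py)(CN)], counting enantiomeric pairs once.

An octahedron has six vertices in three trans pairs; every non-trans pair is cis.
Systematic placement gives 6 geometric isomers: PPh3 cis, NCS cis (3 arrangements, 2 chiral); PPh3 trans, NCS cis; PPh3 cis, NCS trans; PPh3 trans, NCS trans.

6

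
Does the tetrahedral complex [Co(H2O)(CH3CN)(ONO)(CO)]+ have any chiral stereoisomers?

yes

In a tetrahedral complex all four positions are equivalent and every pair of ligands is adjacent — there is no cis/trans distinction.
Only one geometric arrangement is possible; it has no improper symmetry element, so it exists as a pair of enantiomers (2 stereoisomers).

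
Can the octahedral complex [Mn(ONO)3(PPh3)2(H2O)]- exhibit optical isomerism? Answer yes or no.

In an octahedral complex each vertex has one trans partner and four cis neighbours.
The distinct arrangements are (3 in all): ONO mer, PPh3 trans; ONO fac, PPh3 cis; ONO mer, PPh3 cis.
Each arrangement has an internal mirror plane or centre of symmetry, so none is chiral.

no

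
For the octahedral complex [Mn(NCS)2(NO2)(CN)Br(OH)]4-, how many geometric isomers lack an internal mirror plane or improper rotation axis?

In an octahedral complex each vertex has one trans partner and four cis neighbours.
Exhaustive case analysis gives 9 geometric isomers.
Of these, 6 lack any improper symmetry element and so occur as enantiomeric pairs, giving 9 + 6 = 15 stereoisomers in total.

6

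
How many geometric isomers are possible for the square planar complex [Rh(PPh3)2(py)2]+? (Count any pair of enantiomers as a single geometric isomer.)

In a square planar complex each vertex has one trans partner and two cis neighbours.
Systematic placement gives 2 geometric isomers: PPh3 cis; PPh3 trans.

2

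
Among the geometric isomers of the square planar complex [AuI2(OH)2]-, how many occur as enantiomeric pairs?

0

A square has two trans pairs of vertices; adjacent vertices are cis.
The distinct arrangements are (2 in all): I cis; I trans.
Each arrangement has an internal mirror plane or centre of symmetry, so none is chiral.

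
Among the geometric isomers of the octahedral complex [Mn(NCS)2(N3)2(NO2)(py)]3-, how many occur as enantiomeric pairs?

An octahedron has six vertices in three trans pairs; every non-trans pair is cis.
The distinct arrangements are (6 in all): NCS trans, N3 trans; NCS cis, N3 trans; NCS cis, N3 cis (3 arrangements, 2 chiral); NCS trans, N3 cis.
Of these, 2 lack any improper symmetry element and so occur as enantiomeric pairs, giving 6 + 2 = 8 stereoisomers in total.

2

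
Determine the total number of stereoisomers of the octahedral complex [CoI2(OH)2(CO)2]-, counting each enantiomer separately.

An octahedron has six vertices in three trans pairs; every non-trans pair is cis.
The distinct arrangements are (5 in all): I trans, OH trans, CO trans; I cis, OH cis, CO trans; I cis, OH trans, CO cis; I cis, OH cis, CO cis (chiral); I trans, OH cis, CO cis.
One of these lacks any improper symmetry element and so occurs as an enantiomeric pair, giving 5 + 1 = 6 stereoisomers in total.

6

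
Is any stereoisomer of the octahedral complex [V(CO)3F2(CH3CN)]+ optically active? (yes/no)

no

An octahedron has six vertices in three trans pairs; every non-trans pair is cis.
Systematic placement gives 3 geometric isomers: CO mer, F trans; CO fac, F cis; CO mer, F cis.
Each arrangement has an internal mirror plane or centre of symmetry, so none is chiral.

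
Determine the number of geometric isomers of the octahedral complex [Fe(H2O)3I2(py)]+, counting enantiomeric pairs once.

An octahedron has six vertices in three trans pairs; every non-trans pair is cis.
There are 3 geometric isomers: H2O mer, I cis; H2O mer, I trans; H2O fac, I cis.

3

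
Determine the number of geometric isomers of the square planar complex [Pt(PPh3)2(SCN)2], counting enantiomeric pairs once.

In a square planar complex each vertex has one trans partner and two cis neighbours.
Working through the distinct placements yields 2 geometric isomers: PPh3 cis; PPh3 trans.

2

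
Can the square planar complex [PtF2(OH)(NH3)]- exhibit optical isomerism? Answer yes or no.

A square has two trans pairs of vertices; adjacent vertices are cis.
There are 2 geometric isomers: F cis; F trans.
Each arrangement has an internal mirror plane or centre of symmetry, so none is chiral.

no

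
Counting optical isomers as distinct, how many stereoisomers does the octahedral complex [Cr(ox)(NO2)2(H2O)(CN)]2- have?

6

The six octahedral sites form three mutually perpendicular trans pairs.
Each ox is bidentate and must span two cis positions.
There are 4 geometric isomers: NO2 cis (3 arrangements, 2 chiral); NO2 trans.
Of these, 2 lack any improper symmetry element and so occur as enantiomeric pairs, giving 4 + 2 = 6 stereoisomers in total.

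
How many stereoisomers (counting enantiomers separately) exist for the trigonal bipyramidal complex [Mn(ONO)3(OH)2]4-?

3

A trigonal bipyramid has two axial and three equatorial sites, which are chemically inequivalent.
There are 3 geometric isomers: OH both axial; OH one axial, one equatorial; OH both equatorial.
Each arrangement has an internal mirror plane or centre of symmetry, so none is chiral.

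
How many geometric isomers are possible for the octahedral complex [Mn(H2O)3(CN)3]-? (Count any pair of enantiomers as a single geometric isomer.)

2

An octahedron has six vertices in three trans pairs; every non-trans pair is cis.
Working through the distinct placements yields 2 geometric isomers: H2O mer; H2O fac.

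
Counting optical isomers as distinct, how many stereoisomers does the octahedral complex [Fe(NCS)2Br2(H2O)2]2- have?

Working through the distinct placements yields 5 geometric isomers: NCS trans, Br trans, H2O trans; NCS cis, Br trans, H2O cis; NCS trans, Br cis, H2O cis; NCS cis, Br cis, H2O cis (chiral); NCS cis, Br cis, H2O trans.
One of these lacks any improper symmetry element and so occurs as an enantiomeric pair, giving 5 + 1 = 6 stereoisomers in total.

6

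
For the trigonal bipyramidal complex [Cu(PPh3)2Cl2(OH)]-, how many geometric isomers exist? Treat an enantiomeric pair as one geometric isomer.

Systematic enumeration (placing each ligand type in turn and discarding arrangements equivalent by rotation or reflection) gives 5 geometric isomers.

5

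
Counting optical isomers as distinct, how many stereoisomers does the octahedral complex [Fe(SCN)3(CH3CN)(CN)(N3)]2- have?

5

An octahedron has six vertices in three trans pairs; every non-trans pair is cis.
Systematic placement gives 4 geometric isomers: SCN mer (3 arrangements); SCN fac (chiral).
One of these lacks any improper symmetry element and so occurs as an enantiomeric pair, giving 4 + 1 = 5 stereoisomers in total.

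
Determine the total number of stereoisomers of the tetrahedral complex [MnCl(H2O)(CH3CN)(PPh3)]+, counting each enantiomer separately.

2

All four vertices of a tetrahedron are equivalent and mutually adjacent, so cis/trans isomerism cannot arise.
Only one geometric arrangement is possible; it has no improper symmetry element, so it exists as a pair of enantiomers (2 stereoisomers).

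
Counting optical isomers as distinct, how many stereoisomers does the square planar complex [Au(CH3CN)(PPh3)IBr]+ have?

3

In a square planar complex each vertex has one trans partner and two cis neighbours.
The distinct arrangements are (3 in all): (Br/I trans, CH3CN/PPh3 trans); (Br/PPh3 trans, CH3CN/I trans); (Br/CH3CN trans, I/PPh3 trans).
Each arrangement has an internal mirror plane or centre of symmetry, so none is chiral.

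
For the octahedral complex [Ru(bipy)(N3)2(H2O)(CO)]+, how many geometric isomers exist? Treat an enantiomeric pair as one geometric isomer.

In an octahedral complex each vertex has one trans partner and four cis neighbours.
Each bipy is bidentate and must span two cis positions.
There are 4 geometric isomers: N3 cis (3 arrangements, 2 chiral); N3 trans.

4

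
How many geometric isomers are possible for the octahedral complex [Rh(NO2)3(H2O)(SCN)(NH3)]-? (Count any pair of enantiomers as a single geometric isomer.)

4

There are 4 geometric isomers: NO2 mer (3 arrangements); NO2 fac (chiral).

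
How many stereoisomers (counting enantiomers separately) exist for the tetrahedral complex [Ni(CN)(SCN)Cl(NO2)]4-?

2

All four vertices of a tetrahedron are equivalent and mutually adjacent, so cis/trans isomerism cannot arise.
Only one geometric arrangement is possible; it has no improper symmetry element, so it exists as a pair of enantiomers (2 stereoisomers).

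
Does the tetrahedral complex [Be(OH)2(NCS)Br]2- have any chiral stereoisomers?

no

In a tetrahedral complex all four positions are equivalent and every pair of ligands is adjacent — there is no cis/trans distinction.
Only one geometric arrangement is possible.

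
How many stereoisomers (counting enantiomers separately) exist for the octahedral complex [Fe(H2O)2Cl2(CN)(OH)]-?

8

An octahedron has six vertices in three trans pairs; every non-trans pair is cis.
The distinct arrangements are (6 in all): H2O cis, Cl cis (3 arrangements, 2 chiral); H2O trans, Cl cis; H2O cis, Cl trans; H2O trans, Cl trans.
Of these, 2 lack any improper symmetry element and so occur as enantiomeric pairs, giving 6 + 2 = 8 stereoisomers in total.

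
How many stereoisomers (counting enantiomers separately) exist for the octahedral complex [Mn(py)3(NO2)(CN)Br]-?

The distinct arrangements are (4 in all): py mer (3 arrangements); py fac (chiral).
One of these lacks any improper symmetry element and so occurs as an enantiomeric pair, giving 4 + 1 = 5 stereoisomers in total.

5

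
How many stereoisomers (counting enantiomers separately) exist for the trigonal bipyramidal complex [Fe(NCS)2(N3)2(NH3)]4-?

6

A trigonal bipyramid has two axial and three equatorial sites, which are chemically inequivalent.
Systematic enumeration (placing each ligand type in turn and discarding arrangements equivalent by rotation or reflection) gives 5 geometric isomers.
One of these lacks any improper symmetry element and so occurs as an enantiomeric pair, giving 5 + 1 = 6 stereoisomers in total.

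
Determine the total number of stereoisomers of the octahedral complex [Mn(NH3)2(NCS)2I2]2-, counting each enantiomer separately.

Working through the distinct placements yields 5 geometric isomers: NH3 trans, NCS trans, I trans; NH3 cis, NCS cis, I trans; NH3 trans, NCS cis, I cis; NH3 cis, NCS cis, I cis (chiral); NH3 cis, NCS trans, I cis.
One of these lacks any improper symmetry element and so occurs as an enantiomeric pair, giving 5 + 1 = 6 stereoisomers in total.

6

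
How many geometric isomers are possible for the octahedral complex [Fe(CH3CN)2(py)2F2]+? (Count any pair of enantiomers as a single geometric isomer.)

An octahedron has six vertices in three trans pairs; every non-trans pair is cis.
Working through the distinct placements yields 5 geometric isomers: CH3CN trans, py trans, F trans; CH3CN trans, py cis, F cis; CH3CN cis, py trans, F cis; CH3CN cis, py cis, F cis (chiral); CH3CN cis, py cis, F trans.

5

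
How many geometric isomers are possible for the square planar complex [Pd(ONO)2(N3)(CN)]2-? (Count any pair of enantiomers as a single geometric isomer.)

2

In a square planar complex each vertex has one trans partner and two cis neighbours.
Working through the distinct placements yields 2 geometric isomers: ONO cis; ONO trans.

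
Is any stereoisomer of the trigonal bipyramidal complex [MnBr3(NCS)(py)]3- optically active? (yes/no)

no

A trigonal bipyramid has two axial and three equatorial sites, which are chemically inequivalent.
There are 4 geometric isomers: NCS equatorial, py equatorial; NCS axial, py equatorial; NCS equatorial, py axial; NCS axial, py axial.
Each arrangement has an internal mirror plane or centre of symmetry, so none is chiral.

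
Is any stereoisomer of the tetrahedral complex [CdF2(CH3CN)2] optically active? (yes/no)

no

All four vertices of a tetrahedron are equivalent and mutually adjacent, so cis/trans isomerism cannot arise.
Only one geometric arrangement is possible.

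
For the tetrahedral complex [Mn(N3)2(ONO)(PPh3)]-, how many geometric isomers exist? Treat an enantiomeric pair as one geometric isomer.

1

Only one geometric arrangement is possible.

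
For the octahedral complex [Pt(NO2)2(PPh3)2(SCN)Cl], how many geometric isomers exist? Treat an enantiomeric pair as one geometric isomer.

In an octahedral complex each vertex has one trans partner and four cis neighbours.
Working through the distinct placements yields 6 geometric isomers: NO2 cis, PPh3 cis (3 arrangements, 2 chiral); NO2 cis, PPh3 trans; NO2 trans, PPh3 cis; NO2 trans, PPh3 trans.

6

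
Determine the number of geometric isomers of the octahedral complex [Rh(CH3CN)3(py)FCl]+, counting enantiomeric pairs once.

4

An octahedron has six vertices in three trans pairs; every non-trans pair is cis.
Systematic placement gives 4 geometric isomers: CH3CN mer (3 arrangements); CH3CN fac (chiral).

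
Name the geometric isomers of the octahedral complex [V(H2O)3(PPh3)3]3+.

An octahedron has six vertices in three trans pairs; every non-trans pair is cis.
The distinct arrangements are (2 in all): H2O mer; H2O fac.

fac and mer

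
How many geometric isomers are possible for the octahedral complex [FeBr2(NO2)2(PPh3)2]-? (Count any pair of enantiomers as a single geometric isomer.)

5

In an octahedral complex each vertex has one trans partner and four cis neighbours.
Systematic placement gives 5 geometric isomers: Br trans, NO2 trans, PPh3 trans; Br trans, NO2 cis, PPh3 cis; Br cis, NO2 cis, PPh3 trans; Br cis, NO2 cis, PPh3 cis (chiral); Br cis, NO2 trans, PPh3 cis.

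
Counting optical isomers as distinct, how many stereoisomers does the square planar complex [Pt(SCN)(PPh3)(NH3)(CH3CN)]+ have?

A square has two trans pairs of vertices; adjacent vertices are cis.
The distinct arrangements are (3 in all): (CH3CN/PPh3 trans, NH3/SCN trans); (CH3CN/SCN trans, NH3/PPh3 trans); (CH3CN/NH3 trans, PPh3/SCN trans).
Each arrangement has an internal mirror plane or centre of symmetry, so none is chiral.

3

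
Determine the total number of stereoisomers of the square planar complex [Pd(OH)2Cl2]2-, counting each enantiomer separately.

In a square planar complex each vertex has one trans partner and two cis neighbours.
The distinct arrangements are (2 in all): OH cis; OH trans.
Each arrangement has an internal mirror plane or centre of symmetry, so none is chiral.

2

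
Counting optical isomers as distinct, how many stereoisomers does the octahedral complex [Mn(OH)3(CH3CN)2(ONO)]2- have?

The six octahedral sites form three mutually perpendicular trans pairs.
Working through the distinct placements yields 3 geometric isomers: OH mer, CH3CN trans; OH fac, CH3CN cis; OH mer, CH3CN cis.
Each arrangement has an internal mirror plane or centre of symmetry, so none is chiral.

3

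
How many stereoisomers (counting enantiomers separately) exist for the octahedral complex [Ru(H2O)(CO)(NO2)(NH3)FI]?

An octahedron has six vertices in three trans pairs; every non-trans pair is cis.
Placing the ligands in turn and identifying arrangements related by rotation or reflection leaves 15 distinct geometric isomers.
Of these, 15 lack any improper symmetry element and so occur as enantiomeric pairs, giving 15 + 15 = 30 stereoisomers in total.

30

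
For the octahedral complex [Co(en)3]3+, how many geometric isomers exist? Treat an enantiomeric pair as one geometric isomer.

In an octahedral complex each vertex has one trans partner and four cis neighbours.
Each en is bidentate and must span two cis positions.
Only one geometric arrangement is possible; it has no improper symmetry element, so it exists as a pair of enantiomers (2 stereoisomers).

1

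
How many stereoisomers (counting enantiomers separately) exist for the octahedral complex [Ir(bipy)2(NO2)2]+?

An octahedron has six vertices in three trans pairs; every non-trans pair is cis.
Each bipy is bidentate and must span two cis positions.
Working through the distinct placements yields 2 geometric isomers: NO2 trans; NO2 cis (chiral).
One of these lacks any improper symmetry element and so occurs as an enantiomeric pair, giving 2 + 1 = 3 stereoisomers in total.

3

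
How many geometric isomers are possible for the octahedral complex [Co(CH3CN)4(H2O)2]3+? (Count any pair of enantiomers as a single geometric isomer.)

2

The six octahedral sites form three mutually perpendicular trans pairs.
There are 2 geometric isomers: H2O trans; H2O cis.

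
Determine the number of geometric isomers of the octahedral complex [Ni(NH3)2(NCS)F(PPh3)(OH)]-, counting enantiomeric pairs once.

9

An octahedron has six vertices in three trans pairs; every non-trans pair is cis.
Placing the ligands in turn and identifying arrangements related by rotation or reflection leaves 9 distinct geometric isomers.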